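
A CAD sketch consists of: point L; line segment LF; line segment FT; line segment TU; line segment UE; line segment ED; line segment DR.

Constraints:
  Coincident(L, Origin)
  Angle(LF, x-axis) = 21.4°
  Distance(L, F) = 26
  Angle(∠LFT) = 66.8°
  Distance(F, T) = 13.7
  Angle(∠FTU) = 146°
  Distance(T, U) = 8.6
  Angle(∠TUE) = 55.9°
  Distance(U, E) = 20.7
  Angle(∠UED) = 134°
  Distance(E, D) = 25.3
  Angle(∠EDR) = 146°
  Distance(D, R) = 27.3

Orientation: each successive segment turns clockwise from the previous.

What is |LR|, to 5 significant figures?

64.364

L is at the origin; LF runs at 21.4° with length 26.0, so F = (24.207, 9.4868). ∠LFT = 66.8° gives FT at -91.800° from the x-axis; with |FT| = 13.7, T = (23.777, -4.2064). ∠FTU = 146.0° gives TU at -125.80° from the x-axis; with |TU| = 8.6, U = (18.746, -11.182). ∠TUE = 55.9° gives UE at 110.10° from the x-axis; with |UE| = 20.7, E = (11.633, 8.2577). ∠UED = 134.0° gives ED at 64.100° from the x-axis; with |ED| = 25.3, D = (22.684, 31.016). ∠EDR = 146.0° gives DR at 30.100° from the x-axis; with |DR| = 27.3, R = (46.302, 44.708). Then |LR| = |R − L| = 64.364.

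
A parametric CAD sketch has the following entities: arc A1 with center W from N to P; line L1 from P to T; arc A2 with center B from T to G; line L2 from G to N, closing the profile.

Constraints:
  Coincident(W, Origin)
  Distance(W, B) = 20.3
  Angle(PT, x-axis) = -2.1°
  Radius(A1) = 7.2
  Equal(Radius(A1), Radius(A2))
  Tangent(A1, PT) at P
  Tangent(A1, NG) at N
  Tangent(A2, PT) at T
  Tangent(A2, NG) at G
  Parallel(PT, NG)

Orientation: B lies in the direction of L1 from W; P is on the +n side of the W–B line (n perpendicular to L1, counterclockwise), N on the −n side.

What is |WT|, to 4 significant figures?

21.54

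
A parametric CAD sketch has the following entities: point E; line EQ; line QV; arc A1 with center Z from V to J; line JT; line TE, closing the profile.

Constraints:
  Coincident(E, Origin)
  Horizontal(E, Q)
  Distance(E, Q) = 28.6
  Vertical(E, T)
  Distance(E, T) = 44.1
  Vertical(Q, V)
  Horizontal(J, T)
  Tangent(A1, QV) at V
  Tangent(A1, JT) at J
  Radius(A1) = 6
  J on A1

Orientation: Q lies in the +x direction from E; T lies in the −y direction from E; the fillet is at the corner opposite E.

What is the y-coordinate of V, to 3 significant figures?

-38.1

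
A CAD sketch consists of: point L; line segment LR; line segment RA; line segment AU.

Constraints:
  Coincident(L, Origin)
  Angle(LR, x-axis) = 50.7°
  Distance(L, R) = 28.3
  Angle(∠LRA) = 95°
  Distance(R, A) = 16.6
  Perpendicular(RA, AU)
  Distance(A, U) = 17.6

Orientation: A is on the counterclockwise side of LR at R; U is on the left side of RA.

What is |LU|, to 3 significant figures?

21.8

L is at the origin; LR runs at 50.7° with length 28.3, so R = 28.3·(cos 50.7°, sin 50.7°) = (17.9, 21.9). ∠LRA = 95.0°, so RA runs at 50.7° + (180° − 95.0°) = 136° from the x-axis; with |RA| = 16.6, A = R + 16.6·(cos 136°, sin 136°) = (6.04, 33.5). RA ⟂ AU; with |AU| = 17.6 on the left of RA, U = A + 17.6·(-0.698, -0.716) = (-6.25, 20.9). Then |LU| = |U − L| = 21.8.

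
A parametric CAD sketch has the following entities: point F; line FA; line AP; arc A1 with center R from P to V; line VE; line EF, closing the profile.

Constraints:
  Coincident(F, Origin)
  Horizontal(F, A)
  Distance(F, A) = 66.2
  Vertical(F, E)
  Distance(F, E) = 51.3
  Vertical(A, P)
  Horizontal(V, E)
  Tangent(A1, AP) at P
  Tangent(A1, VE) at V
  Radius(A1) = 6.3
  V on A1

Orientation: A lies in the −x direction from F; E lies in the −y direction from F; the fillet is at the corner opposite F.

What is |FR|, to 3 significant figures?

74.9

F is at the origin; FA is horizontal with |FA| = 66.2 and A on the −x side, so A = (-66.2, 0.00). FE is vertical with |FE| = 51.3 and E on the −y side, so E = (0.00, -51.3). The virtual corner opposite F is at (-66.2, -51.3). A1 meets AP tangentially, so RP is at right angles to AP and since A1 is tangent to VE there, RV ⟂ VE, with radius 6.3, so the center R sits 6.3 in from both sides at R = (-59.9, -45.0). Then |FR| = |R − F| = 74.9.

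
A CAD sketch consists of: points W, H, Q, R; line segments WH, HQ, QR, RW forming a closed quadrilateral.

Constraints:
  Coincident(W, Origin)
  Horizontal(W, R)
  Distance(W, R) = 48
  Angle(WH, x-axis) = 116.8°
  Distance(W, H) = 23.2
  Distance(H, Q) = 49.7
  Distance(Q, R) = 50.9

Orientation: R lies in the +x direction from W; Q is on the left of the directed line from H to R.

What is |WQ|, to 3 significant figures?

57.2

Checks: |HQ| = 49.70 ✓; |QR| = 50.90 ✓.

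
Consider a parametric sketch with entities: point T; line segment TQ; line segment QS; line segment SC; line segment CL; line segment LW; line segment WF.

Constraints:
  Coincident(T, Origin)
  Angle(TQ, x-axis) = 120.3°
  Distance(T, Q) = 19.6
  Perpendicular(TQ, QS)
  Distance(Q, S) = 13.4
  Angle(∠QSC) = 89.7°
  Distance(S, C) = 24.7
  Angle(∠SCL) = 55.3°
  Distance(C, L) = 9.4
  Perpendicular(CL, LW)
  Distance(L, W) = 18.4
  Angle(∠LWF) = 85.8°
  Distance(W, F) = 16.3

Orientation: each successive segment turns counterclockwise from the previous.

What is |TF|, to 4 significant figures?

29.20

T is at the origin; TQ runs at 120.3° with length 19.6, so Q = (-9.889, 16.92). TQ ⟂ QS, so QS runs at -149.7°; with |QS| = 13.4, S = (-21.46, 10.16). ∠QSC = 89.7° gives SC at -59.40° from the x-axis; with |SC| = 24.7, C = (-8.885, -11.10). ∠SCL = 55.3° gives CL at 65.30° from the x-axis; with |CL| = 9.4, L = (-4.957, -2.558). CL ⟂ LW, so LW runs at 155.3°; with |LW| = 18.4, W = (-21.67, 5.130). ∠LWF = 85.8° gives WF at -110.5° from the x-axis; with |WF| = 16.3, F = (-27.38, -10.14). Then |TF| = |F − T| = 29.20.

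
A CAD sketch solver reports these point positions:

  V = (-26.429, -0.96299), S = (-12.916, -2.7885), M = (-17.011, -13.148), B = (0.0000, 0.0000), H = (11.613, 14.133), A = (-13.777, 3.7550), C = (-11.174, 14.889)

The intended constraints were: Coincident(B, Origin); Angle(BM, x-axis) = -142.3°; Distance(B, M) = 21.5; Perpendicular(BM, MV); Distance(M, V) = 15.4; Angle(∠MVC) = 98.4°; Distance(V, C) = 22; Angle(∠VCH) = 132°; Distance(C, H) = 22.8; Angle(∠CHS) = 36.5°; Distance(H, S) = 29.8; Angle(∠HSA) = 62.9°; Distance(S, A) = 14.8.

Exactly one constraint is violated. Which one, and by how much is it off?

Distance(S, A) = 14.8 — off by 8.20.

B = (0.00, 0.00) ✓; BM at -142.3° ✓; |BM| = 21.50 ✓; ∠(BM, MV) = 90.00° ✓; |MV| = 15.40 ✓; ∠MVC = 98.40° ✓; |VC| = 22.00 ✓; ∠VCH = 132.0° ✓; |CH| = 22.80 ✓; ∠CHS = 36.50° ✓; |HS| = 29.80 ✓; ∠HSA = 62.90° ✓; |SA| = 6.600 ✗.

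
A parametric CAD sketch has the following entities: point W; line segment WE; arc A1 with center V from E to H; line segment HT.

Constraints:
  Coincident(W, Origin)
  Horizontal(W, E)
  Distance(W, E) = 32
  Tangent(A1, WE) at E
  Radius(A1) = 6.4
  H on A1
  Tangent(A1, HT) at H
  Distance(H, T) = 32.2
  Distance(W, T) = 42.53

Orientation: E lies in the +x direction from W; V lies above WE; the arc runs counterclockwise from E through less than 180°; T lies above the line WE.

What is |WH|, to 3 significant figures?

38.7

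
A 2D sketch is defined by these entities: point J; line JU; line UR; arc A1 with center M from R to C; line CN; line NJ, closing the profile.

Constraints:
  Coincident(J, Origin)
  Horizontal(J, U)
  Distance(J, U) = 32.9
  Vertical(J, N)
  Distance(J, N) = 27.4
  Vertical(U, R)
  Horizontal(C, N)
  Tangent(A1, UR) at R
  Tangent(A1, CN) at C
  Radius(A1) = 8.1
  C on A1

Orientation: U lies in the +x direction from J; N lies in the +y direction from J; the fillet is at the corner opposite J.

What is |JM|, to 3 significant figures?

31.4

JN is vertical with |JN| = 27.4 and N on the +y side, so N = (0.00, 27.4). The virtual corner opposite J is at (32.9, 27.4). A1 meets UR tangentially, so MR is at right angles to UR and since A1 is tangent to CN there, MC ⟂ CN, with radius 8.1, so the center M sits 8.1 in from both sides at M = (24.8, 19.3). Then |JM| = |M − J| = 31.4.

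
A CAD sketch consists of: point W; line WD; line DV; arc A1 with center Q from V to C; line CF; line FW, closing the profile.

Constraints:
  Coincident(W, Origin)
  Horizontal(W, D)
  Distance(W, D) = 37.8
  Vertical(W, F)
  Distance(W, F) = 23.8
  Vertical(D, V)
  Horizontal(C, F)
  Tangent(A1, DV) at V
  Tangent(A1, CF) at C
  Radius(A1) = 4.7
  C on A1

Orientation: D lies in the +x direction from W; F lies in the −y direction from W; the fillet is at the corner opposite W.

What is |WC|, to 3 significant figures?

40.8

W is at the origin; W and D share the same y with |WD| = 37.8 and D on the +x side, so D = (37.8, 0.00). WF is vertical with |WF| = 23.8 and F on the −y side, so F = (0.00, -23.8). The virtual corner opposite W is at (37.8, -23.8). The tangent condition forces QV to be normal to DV and tangency of A1 to CF means the radius QC is perpendicular to CF, with radius 4.7, so the center Q sits 4.7 in from both sides at Q = (33.1, -19.1). That places the tangent points at V = (37.8, -19.1) on DV and C = (33.1, -23.8) on CF. Then |WC| = |C − W| = 40.8.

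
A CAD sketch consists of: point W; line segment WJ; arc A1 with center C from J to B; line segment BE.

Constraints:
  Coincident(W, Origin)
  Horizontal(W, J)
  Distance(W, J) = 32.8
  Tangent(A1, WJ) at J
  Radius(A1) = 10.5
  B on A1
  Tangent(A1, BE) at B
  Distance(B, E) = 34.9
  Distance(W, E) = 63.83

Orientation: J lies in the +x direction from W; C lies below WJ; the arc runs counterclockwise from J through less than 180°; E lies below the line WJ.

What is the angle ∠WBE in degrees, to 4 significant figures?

162.0°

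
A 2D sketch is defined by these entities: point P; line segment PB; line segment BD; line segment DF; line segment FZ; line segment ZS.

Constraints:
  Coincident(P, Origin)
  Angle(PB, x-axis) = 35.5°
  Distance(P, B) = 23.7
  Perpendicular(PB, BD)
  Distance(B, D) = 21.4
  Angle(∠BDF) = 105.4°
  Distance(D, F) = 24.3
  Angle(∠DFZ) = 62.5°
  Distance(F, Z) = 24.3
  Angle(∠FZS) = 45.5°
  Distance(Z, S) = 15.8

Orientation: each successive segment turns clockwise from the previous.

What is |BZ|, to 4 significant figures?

18.79

P is at the origin; PB runs at 35.5° with length 23.7, so B = (19.29, 13.76). The perpendicularity gives BD at right angles to PB, so BD runs at -54.50°; with |BD| = 21.4, D = (31.72, -3.659). ∠BDF = 105.4° gives DF at -129.1° from the x-axis; with |DF| = 24.3, F = (16.40, -22.52). ∠DFZ = 62.5° gives FZ at 113.4° from the x-axis; with |FZ| = 24.3, Z = (6.745, -0.2159). Then |BZ| = |Z − B| = 18.79.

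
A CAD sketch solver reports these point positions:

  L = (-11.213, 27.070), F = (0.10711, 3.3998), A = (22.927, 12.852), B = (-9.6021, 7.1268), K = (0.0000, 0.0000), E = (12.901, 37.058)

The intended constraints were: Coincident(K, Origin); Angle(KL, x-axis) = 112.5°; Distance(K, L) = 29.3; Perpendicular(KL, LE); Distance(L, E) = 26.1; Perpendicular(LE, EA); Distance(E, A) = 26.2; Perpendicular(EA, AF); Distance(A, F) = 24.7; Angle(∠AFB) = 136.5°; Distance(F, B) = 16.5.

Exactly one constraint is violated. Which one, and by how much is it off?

Distance(F, B) = 16.5 — off by 6.10.

K = (0.00, 0.00) ✓; KL at 112.5° ✓; |KL| = 29.30 ✓; ∠(KL, LE) = 90.00° ✓; |LE| = 26.10 ✓; ∠(LE, EA) = 90.00° ✓; |EA| = 26.20 ✓; ∠(EA, AF) = 90.00° ✓; |AF| = 24.70 ✓; ∠AFB = 136.5° ✓; |FB| = 10.40 ✗.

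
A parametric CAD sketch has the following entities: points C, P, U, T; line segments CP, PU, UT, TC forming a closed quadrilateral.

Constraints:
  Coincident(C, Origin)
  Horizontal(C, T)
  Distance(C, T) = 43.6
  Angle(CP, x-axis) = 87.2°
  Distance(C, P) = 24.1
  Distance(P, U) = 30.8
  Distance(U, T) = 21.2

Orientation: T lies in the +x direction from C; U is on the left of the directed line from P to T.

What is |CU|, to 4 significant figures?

35.62

Checks: |PU| = 30.80 ✓; |UT| = 21.20 ✓.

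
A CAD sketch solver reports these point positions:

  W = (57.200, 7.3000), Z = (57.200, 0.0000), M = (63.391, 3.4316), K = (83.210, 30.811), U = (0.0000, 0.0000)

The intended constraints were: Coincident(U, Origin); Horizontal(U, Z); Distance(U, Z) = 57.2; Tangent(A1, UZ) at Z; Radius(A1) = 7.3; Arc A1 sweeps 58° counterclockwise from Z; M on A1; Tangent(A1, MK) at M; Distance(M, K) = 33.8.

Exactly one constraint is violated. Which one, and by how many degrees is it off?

Tangent(A1, MK) at M — off by 3.90°.

U = (0.00, 0.00) ✓; U.y = 0.00, Z.y = 0.00 ✓; |UZ| = 57.20 ✓; ∠(WZ, ZU) = 90.00° ✓; |WZ| = 7.300 ✓; bearing(W→M) − bearing(W→Z) = 58.00° ✓; |WM| = 7.300 ✓; ∠(WM, MK) = 93.90° ✗; |MK| = 33.80 ✓.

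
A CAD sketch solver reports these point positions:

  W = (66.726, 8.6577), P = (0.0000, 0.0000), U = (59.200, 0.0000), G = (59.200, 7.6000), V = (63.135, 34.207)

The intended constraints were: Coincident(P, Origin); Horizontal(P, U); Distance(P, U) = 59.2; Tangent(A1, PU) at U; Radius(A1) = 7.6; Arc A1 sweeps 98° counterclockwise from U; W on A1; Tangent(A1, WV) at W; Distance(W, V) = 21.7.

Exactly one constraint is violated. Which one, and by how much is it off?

Distance(W, V) = 21.7 — off by 4.10.

P = (0.00, 0.00) ✓; P.y = 0.00, U.y = 0.00 ✓; |PU| = 59.20 ✓; ∠(GU, UP) = 90.00° ✓; |GU| = 7.600 ✓; bearing(G→W) − bearing(G→U) = 98.00° ✓; |GW| = 7.600 ✓; ∠(GW, WV) = 90.00° ✓; |WV| = 25.80 ✗.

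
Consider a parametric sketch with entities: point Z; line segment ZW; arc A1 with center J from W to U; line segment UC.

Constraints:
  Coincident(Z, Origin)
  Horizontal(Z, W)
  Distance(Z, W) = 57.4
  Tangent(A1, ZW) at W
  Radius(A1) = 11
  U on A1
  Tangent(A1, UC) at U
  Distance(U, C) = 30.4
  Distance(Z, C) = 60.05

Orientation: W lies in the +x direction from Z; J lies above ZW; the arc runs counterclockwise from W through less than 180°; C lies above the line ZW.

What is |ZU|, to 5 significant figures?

67.937

Z is at the origin; Z and W share the same y with |ZW| = 57.4 and W on the +x side, so W = (57.400, 0.0000). Tangency of A1 to ZW means the radius JW is perpendicular to ZW, so J = W + (0, 11) = (57.400, 11.000). Since JU ⟂ UC (tangency), |JC| = √(11.0² + 30.4²) = 32.329 regardless of where U sits on A1. So C lies on both circle(Z, 60.05) and circle(J, 32.329); the above-ZW intersection is C = (44.290, 40.551). U is the foot of the tangent from C: U = (65.337, 18.616).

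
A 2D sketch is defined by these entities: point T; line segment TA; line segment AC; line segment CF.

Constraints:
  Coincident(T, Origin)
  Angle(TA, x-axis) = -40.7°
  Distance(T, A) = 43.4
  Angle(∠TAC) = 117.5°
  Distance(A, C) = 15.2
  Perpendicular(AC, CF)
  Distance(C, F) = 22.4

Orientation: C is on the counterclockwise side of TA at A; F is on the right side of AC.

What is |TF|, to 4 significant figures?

70.36

T is at the origin; TA runs at -40.7° with length 43.4, so A = 43.4·(cos -40.7°, sin -40.7°) = (32.90, -28.30). ∠TAC = 117.5°, so AC runs at -40.7° + (180° − 117.5°) = 21.80° from the x-axis; with |AC| = 15.2, C = A + 15.2·(cos 21.80°, sin 21.80°) = (47.02, -22.66). The perpendicularity gives CF at right angles to AC; with |CF| = 22.4 on the right of AC, F = C + 22.4·(0.3714, -0.9285) = (55.33, -43.45). Then |TF| = |F − T| = 70.36.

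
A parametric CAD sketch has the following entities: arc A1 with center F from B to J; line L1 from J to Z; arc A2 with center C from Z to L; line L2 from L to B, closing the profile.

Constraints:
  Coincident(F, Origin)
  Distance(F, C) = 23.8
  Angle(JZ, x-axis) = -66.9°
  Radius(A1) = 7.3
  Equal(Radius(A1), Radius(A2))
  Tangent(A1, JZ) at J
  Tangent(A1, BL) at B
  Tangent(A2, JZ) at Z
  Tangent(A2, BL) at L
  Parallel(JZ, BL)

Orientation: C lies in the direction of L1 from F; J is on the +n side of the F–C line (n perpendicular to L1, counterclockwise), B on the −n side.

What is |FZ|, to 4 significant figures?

24.89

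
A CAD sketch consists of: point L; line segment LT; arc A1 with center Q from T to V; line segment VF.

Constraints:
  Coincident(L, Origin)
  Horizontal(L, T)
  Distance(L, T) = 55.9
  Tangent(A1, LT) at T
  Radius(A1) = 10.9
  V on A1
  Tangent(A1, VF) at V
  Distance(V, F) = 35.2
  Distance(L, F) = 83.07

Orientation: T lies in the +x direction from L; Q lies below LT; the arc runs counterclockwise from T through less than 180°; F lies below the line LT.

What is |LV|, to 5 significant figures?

50.708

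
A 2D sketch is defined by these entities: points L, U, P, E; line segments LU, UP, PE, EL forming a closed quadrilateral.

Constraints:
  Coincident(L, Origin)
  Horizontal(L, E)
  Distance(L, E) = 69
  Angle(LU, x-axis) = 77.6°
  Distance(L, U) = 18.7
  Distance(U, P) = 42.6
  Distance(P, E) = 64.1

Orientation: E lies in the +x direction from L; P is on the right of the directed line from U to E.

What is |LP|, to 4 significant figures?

25.81

L is at the origin; LE is horizontal with |LE| = 69.0 and E in +x, so E = (69.0, 0). LU runs at 77.6° with |LU| = 18.7, so U = (4.016, 18.26). P is determined by |UP| = 42.6 and |PE| = 64.1 together: it lies at the intersection of circle(U, 42.6) and circle(E, 64.1). With |UE| = 67.50, the foot of the radical line on UE is 16.76 from U and the perpendicular offset is √(42.6² − 16.76²) = 39.17. Taking the right-of-UE solution: P = (9.552, -23.97).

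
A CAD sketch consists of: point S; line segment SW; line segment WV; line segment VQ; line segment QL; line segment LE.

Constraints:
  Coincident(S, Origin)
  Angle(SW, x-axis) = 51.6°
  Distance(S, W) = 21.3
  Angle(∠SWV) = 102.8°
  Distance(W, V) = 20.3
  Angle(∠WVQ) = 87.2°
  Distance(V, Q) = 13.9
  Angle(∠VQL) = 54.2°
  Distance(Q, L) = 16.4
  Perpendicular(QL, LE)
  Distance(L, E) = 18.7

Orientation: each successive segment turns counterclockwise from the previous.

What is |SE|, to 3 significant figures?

39.3

S is at the origin; SW runs at 51.6° with length 21.3, so W = (13.2, 16.7). ∠SWV = 102.8° gives WV at 129° from the x-axis; with |WV| = 20.3, V = (0.510, 32.5). ∠WVQ = 87.2° gives VQ at -138° from the x-axis; with |VQ| = 13.9, Q = (-9.88, 23.3). ∠VQL = 54.2° gives QL at -12.6° from the x-axis; with |QL| = 16.4, L = (6.12, 19.7). QL ⟂ LE, so LE runs at 77.4°; with |LE| = 18.7, E = (10.2, 38.0). Then |SE| = |E − S| = 39.3.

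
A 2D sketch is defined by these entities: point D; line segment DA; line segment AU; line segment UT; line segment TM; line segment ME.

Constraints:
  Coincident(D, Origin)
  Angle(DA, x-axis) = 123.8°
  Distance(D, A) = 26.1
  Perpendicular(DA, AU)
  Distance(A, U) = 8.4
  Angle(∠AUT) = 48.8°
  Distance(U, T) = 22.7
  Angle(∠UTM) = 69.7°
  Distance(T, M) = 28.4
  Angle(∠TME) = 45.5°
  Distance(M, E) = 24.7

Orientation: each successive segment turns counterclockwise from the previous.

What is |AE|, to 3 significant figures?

3.79

∠UTM = 69.7° gives TM at 95.3° from the x-axis; with |TM| = 28.4, M = (-2.20, 39.4). ∠TME = 45.5° gives ME at -130° from the x-axis; with |ME| = 24.7, E = (-18.1, 20.6). Then |AE| = |E − A| = 3.79.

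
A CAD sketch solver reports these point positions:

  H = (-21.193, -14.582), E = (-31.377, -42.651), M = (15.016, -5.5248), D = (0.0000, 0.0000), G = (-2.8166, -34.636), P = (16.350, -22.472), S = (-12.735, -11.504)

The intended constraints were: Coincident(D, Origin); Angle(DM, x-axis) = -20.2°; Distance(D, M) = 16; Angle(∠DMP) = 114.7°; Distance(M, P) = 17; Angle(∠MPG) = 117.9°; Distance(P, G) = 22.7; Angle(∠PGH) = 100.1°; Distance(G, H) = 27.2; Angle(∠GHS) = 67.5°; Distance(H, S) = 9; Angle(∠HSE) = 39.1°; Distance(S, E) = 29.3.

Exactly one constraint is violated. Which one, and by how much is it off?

Distance(S, E) = 29.3 — off by 7.00.

D = (0.00, 0.00) ✓; DM at -20.20° ✓; |DM| = 16.00 ✓; ∠DMP = 114.7° ✓; |MP| = 17.00 ✓; ∠MPG = 117.9° ✓; |PG| = 22.70 ✓; ∠PGH = 100.1° ✓; |GH| = 27.20 ✓; ∠GHS = 67.50° ✓; |HS| = 9.001 ✓; ∠HSE = 39.10° ✓; |SE| = 36.30 ✗.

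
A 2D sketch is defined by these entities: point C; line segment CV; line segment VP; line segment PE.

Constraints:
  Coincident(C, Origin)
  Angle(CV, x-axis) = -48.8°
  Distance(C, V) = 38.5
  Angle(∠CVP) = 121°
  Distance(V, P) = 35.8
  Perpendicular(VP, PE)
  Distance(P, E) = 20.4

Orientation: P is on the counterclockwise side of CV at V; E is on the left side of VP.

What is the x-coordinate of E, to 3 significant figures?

57.0

C is at the origin; CV runs at -48.8° with length 38.5, so V = 38.5·(cos -48.8°, sin -48.8°) = (25.4, -29.0). ∠CVP = 121.0°, so VP runs at -48.8° + (180° − 121.0°) = 10.2° from the x-axis; with |VP| = 35.8, P = V + 35.8·(cos 10.2°, sin 10.2°) = (60.6, -22.6). The perpendicularity gives PE at right angles to VP; with |PE| = 20.4 on the left of VP, E = P + 20.4·(-0.177, 0.984) = (57.0, -2.55). So E.x = 57.0.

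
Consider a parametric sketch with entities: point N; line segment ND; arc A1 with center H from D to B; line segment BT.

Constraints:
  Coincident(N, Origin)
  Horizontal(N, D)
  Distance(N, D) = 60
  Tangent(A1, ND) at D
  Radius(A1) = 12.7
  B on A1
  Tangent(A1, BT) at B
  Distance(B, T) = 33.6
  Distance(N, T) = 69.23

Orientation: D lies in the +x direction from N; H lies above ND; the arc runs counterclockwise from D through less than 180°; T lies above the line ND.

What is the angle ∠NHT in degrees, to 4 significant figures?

86.63°

N is at the origin; N and D share the same y with |ND| = 60.0 and D on the +x side, so D = (60.00, 0.000). Since A1 is tangent to ND there, HD ⟂ ND, so H = D + (0, 12.7) = (60.00, 12.70). Since HB ⟂ BT (tangency), |HT| = √(12.7² + 33.6²) = 35.92 regardless of where B sits on A1. So T lies on both circle(N, 69.23) and circle(H, 35.92); the above-ND intersection is T = (50.51, 47.34). B is the foot of the tangent from T: B = (70.27, 20.17).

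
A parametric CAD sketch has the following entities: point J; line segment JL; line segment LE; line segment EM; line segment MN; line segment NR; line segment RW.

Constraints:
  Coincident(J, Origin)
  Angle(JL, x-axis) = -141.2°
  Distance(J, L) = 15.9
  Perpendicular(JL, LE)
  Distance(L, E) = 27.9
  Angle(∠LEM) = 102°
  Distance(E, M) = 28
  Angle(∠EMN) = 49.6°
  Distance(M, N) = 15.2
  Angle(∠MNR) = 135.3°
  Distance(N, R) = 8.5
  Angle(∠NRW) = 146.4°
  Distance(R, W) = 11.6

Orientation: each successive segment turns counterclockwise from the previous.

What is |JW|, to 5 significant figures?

25.972

J is at the origin; JL runs at -141.2° with length 15.9, so L = (-12.391, -9.9630). JL ⟂ LE, so LE runs at -51.200°; with |LE| = 27.9, E = (5.0908, -31.707). ∠LEM = 102.0° gives EM at 26.800° from the x-axis; with |EM| = 28.0, M = (30.083, -19.082). ∠EMN = 49.6° gives MN at 157.20° from the x-axis; with |MN| = 15.2, N = (16.071, -13.192). ∠MNR = 135.3° gives NR at -158.10° from the x-axis; with |NR| = 8.5, R = (8.1842, -16.362). ∠NRW = 146.4° gives RW at -124.50° from the x-axis; with |RW| = 11.6, W = (1.6139, -25.922). Then |JW| = |W − J| = 25.972.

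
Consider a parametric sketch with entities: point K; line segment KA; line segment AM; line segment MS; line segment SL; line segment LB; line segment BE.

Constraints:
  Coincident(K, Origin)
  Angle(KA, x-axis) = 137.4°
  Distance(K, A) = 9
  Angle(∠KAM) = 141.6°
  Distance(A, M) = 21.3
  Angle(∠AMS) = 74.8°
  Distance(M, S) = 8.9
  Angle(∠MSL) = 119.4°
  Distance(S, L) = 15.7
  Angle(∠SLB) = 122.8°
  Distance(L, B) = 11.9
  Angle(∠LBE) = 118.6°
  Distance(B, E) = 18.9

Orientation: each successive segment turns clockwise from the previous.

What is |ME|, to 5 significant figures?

25.694

∠SLB = 122.8° gives LB at -124.00° from the x-axis; with |LB| = 11.9, B = (-1.5785, 1.8725). ∠LBE = 118.6° gives BE at 174.60° from the x-axis; with |BE| = 18.9, E = (-20.395, 3.6511). Then |ME| = |E − M| = 25.694.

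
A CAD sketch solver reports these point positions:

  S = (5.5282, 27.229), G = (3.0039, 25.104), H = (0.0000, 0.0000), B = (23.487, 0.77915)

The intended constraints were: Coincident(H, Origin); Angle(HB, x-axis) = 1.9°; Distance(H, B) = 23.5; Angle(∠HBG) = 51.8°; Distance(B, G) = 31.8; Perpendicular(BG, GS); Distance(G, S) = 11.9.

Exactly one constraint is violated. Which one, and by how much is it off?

Distance(G, S) = 11.9 — off by 8.60.

H = (0.00, 0.00) ✓; HB at 1.900° ✓; |HB| = 23.50 ✓; ∠HBG = 51.80° ✓; |BG| = 31.80 ✓; ∠(BG, GS) = 90.01° ✓; |GS| = 3.300 ✗.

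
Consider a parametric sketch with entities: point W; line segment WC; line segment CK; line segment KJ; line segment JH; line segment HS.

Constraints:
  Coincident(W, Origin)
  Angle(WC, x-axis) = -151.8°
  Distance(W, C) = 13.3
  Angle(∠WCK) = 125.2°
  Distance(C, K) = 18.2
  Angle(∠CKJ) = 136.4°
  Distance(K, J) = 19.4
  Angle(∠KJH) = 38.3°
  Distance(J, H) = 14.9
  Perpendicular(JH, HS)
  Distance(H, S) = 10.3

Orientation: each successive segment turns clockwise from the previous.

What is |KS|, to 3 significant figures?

1.75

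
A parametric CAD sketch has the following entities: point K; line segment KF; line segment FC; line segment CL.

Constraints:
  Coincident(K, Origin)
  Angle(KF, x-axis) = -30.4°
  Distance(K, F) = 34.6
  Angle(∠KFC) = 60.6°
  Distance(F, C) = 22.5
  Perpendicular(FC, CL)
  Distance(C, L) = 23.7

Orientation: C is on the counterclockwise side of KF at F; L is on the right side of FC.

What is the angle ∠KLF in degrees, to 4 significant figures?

37.66°

K is at the origin; KF runs at -30.4° with length 34.6, so F = 34.6·(cos -30.4°, sin -30.4°) = (29.84, -17.51). ∠KFC = 60.6°, so FC runs at -30.4° + (180° − 60.6°) = 89.00° from the x-axis; with |FC| = 22.5, C = F + 22.5·(cos 89.00°, sin 89.00°) = (30.24, 4.988). FC is perpendicular to CL; with |CL| = 23.7 on the right of FC, L = C + 23.7·(0.9998, -0.01745) = (53.93, 4.574). Then cos ∠KLF = LK·LF / (|LK||LF|), giving 37.66°.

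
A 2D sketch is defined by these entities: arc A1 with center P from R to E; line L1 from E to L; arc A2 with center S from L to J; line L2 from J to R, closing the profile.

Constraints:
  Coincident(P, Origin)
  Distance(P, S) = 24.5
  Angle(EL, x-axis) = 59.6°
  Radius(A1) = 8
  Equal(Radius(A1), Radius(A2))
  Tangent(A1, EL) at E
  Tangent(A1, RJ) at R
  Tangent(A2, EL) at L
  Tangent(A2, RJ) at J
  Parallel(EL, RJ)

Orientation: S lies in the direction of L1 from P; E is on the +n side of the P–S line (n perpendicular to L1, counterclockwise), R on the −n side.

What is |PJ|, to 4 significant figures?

25.77

The slot axis is L1's direction at 59.6°, so u = (cos 59.6°, sin 59.6°) = (0.5060, 0.8625) and n = (−sin 59.6°, cos 59.6°) = (-0.8625, 0.5060). P is at the origin and S lies 24.5 along u from P, so S = 24.5·u = (12.40, 21.13). Tangency of A1 to both parallel lines with radius 8.0 puts E and R at P ± 8.0·n: E = (-6.900, 4.048), R = (6.900, -4.048). Equal radii place L and J the same way about S: L = S + 8.0·n = (5.498, 25.18), J = S − 8.0·n = (19.30, 17.08). Then |PJ| = |J − P| = 25.77.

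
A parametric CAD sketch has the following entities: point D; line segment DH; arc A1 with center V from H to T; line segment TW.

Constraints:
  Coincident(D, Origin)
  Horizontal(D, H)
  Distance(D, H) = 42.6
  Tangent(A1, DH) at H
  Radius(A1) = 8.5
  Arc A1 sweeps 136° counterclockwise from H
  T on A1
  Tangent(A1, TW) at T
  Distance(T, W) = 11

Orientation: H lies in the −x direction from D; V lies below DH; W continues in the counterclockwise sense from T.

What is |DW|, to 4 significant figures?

46.29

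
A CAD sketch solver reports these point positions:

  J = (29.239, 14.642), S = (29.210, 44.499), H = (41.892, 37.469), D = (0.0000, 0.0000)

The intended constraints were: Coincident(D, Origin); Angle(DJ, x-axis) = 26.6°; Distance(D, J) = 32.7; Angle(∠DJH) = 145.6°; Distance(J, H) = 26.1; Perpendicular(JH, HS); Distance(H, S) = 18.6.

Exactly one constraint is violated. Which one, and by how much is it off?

Distance(H, S) = 18.6 — off by 4.10.

D = (0.00, 0.00) ✓; DJ at 26.60° ✓; |DJ| = 32.70 ✓; ∠DJH = 145.6° ✓; |JH| = 26.10 ✓; ∠(JH, HS) = 90.00° ✓; |HS| = 14.50 ✗.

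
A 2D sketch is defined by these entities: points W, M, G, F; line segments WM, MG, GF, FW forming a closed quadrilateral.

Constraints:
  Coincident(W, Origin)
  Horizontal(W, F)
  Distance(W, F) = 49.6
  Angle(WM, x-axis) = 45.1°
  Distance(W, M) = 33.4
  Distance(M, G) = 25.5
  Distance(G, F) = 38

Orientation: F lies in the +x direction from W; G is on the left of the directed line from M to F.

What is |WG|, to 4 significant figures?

58.60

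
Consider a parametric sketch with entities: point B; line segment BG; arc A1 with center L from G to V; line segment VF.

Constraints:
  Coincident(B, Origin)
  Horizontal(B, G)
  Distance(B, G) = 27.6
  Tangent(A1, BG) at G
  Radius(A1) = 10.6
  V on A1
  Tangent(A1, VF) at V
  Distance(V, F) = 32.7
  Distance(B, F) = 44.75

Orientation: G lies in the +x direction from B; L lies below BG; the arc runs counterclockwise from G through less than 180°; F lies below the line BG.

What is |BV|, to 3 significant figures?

19.6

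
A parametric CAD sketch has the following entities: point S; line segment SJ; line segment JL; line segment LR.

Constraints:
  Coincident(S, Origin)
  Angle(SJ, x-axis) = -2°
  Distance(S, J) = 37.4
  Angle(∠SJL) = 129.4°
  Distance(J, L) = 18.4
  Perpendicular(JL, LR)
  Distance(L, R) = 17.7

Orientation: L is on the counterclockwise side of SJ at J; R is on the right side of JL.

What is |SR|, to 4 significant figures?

62.83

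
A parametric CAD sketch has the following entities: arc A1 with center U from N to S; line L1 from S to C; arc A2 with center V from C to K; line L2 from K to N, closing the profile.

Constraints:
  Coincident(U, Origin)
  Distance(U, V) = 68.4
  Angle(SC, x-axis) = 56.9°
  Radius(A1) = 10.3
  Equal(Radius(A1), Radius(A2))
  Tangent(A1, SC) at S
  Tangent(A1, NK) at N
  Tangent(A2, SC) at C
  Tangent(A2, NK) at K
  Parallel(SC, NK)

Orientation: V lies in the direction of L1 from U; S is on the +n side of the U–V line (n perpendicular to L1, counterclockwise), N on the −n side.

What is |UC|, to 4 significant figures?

69.17

The slot axis is L1's direction at 56.9°, so u = (cos 56.9°, sin 56.9°) = (0.5461, 0.8377) and n = (−sin 56.9°, cos 56.9°) = (-0.8377, 0.5461). U is at the origin and V lies 68.4 along u from U, so V = 68.4·u = (37.35, 57.30). Tangency of A1 to both parallel lines with radius 10.3 puts S and N at U ± 10.3·n: S = (-8.629, 5.625), N = (8.629, -5.625). Equal radii place C and K the same way about V: C = V + 10.3·n = (28.72, 62.92), K = V − 10.3·n = (45.98, 51.68). Then |UC| = |C − U| = 69.17.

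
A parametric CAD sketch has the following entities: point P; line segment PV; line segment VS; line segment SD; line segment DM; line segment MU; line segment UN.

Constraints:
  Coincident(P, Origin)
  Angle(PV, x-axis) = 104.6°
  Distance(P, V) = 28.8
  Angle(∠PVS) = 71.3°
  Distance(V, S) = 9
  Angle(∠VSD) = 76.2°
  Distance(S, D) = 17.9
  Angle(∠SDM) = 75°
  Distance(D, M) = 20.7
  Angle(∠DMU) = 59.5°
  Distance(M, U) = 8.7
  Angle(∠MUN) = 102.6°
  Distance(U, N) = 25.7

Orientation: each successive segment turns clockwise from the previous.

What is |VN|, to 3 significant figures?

24.6

P is at the origin; PV runs at 104.6° with length 28.8, so V = (-7.26, 27.9). ∠PVS = 71.3° gives VS at -4.10° from the x-axis; with |VS| = 9.0, S = (1.72, 27.2). ∠VSD = 76.2° gives SD at -108° from the x-axis; with |SD| = 17.9, D = (-3.78, 10.2). ∠SDM = 75.0° gives DM at 147° from the x-axis; with |DM| = 20.7, M = (-21.2, 21.4). ∠DMU = 59.5° gives MU at 26.6° from the x-axis; with |MU| = 8.7, U = (-13.4, 25.3). ∠MUN = 102.6° gives UN at -50.8° from the x-axis; with |UN| = 25.7, N = (2.86, 5.42). Then |VN| = |N − V| = 24.6.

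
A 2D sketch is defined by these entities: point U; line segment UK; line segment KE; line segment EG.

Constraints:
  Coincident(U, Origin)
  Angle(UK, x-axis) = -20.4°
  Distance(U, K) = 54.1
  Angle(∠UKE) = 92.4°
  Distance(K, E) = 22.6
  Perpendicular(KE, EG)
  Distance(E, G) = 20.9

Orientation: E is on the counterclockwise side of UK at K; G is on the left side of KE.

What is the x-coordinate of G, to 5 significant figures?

40.198

U is at the origin; UK runs at -20.4° with length 54.1, so K = 54.1·(cos -20.4°, sin -20.4°) = (50.707, -18.858). ∠UKE = 92.4°, so KE runs at -20.4° + (180° − 92.4°) = 67.200° from the x-axis; with |KE| = 22.6, E = K + 22.6·(cos 67.200°, sin 67.200°) = (59.465, 1.9764). The perpendicularity gives EG at right angles to KE; with |EG| = 20.9 on the left of KE, G = E + 20.9·(-0.92186, 0.38752) = (40.198, 10.075). So G.x = 40.198.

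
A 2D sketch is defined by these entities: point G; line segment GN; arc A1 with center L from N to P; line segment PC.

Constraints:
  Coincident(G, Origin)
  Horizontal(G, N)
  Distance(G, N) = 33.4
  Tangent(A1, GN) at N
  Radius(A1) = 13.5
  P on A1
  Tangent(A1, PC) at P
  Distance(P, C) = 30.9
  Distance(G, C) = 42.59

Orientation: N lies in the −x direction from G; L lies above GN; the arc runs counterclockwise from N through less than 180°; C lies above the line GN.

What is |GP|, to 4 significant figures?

22.78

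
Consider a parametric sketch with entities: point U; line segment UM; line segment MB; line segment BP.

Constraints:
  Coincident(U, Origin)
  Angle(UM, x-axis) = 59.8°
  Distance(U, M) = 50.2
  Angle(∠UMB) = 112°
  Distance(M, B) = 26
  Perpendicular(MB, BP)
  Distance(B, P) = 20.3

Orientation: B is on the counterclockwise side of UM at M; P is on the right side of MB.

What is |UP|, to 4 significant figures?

80.47

U is at the origin; UM runs at 59.8° with length 50.2, so M = 50.2·(cos 59.8°, sin 59.8°) = (25.25, 43.39). ∠UMB = 112.0°, so MB runs at 59.8° + (180° − 112.0°) = 127.8° from the x-axis; with |MB| = 26.0, B = M + 26.0·(cos 127.8°, sin 127.8°) = (9.316, 63.93). MB is perpendicular to BP; with |BP| = 20.3 on the right of MB, P = B + 20.3·(0.7902, 0.6129) = (25.36, 76.37). Then |UP| = |P − U| = 80.47.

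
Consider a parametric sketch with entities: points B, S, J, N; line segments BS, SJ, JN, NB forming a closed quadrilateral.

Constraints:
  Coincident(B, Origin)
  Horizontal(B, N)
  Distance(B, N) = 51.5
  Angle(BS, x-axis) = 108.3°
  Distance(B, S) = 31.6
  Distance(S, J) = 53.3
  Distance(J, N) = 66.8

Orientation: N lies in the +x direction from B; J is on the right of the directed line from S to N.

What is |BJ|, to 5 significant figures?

25.800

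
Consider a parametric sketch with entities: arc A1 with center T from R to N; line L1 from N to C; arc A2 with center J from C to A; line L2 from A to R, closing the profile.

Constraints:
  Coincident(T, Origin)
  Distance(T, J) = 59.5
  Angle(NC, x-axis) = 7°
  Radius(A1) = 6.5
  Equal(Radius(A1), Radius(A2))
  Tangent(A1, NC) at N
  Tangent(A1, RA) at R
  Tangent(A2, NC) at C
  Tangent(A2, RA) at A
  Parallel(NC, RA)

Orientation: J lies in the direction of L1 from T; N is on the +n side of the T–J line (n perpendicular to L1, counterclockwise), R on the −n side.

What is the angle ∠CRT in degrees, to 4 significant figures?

77.68°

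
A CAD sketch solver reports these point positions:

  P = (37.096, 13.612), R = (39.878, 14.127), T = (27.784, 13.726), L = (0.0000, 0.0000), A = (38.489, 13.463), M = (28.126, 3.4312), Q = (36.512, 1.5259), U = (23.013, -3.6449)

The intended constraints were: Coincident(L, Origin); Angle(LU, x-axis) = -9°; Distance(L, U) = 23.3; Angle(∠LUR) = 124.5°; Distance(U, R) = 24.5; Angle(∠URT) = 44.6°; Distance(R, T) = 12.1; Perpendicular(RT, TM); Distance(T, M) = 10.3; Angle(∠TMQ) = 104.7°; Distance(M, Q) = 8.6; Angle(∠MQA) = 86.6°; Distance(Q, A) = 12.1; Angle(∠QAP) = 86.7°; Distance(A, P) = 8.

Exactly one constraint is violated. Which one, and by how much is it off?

Distance(A, P) = 8 — off by 6.60.

L = (0.00, 0.00) ✓; LU at -9.000° ✓; |LU| = 23.30 ✓; ∠LUR = 124.5° ✓; |UR| = 24.50 ✓; ∠URT = 44.60° ✓; |RT| = 12.10 ✓; ∠(RT, TM) = 90.00° ✓; |TM| = 10.30 ✓; ∠TMQ = 104.7° ✓; |MQ| = 8.600 ✓; ∠MQA = 86.60° ✓; |QA| = 12.10 ✓; ∠QAP = 86.70° ✓; |AP| = 1.401 ✗.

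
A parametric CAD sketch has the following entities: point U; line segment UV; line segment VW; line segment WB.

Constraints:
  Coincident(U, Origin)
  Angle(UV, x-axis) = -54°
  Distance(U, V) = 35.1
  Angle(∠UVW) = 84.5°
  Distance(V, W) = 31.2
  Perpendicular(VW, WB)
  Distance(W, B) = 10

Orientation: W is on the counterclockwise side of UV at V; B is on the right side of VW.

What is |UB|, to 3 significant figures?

52.9

U is at the origin; UV runs at -54.0° with length 35.1, so V = 35.1·(cos -54.0°, sin -54.0°) = (20.6, -28.4). ∠UVW = 84.5°, so VW runs at -54.0° + (180° − 84.5°) = 41.5° from the x-axis; with |VW| = 31.2, W = V + 31.2·(cos 41.5°, sin 41.5°) = (44.0, -7.72). VW ⟂ WB; with |WB| = 10.0 on the right of VW, B = W + 10.0·(0.663, -0.749) = (50.6, -15.2). Then |UB| = |B − U| = 52.9.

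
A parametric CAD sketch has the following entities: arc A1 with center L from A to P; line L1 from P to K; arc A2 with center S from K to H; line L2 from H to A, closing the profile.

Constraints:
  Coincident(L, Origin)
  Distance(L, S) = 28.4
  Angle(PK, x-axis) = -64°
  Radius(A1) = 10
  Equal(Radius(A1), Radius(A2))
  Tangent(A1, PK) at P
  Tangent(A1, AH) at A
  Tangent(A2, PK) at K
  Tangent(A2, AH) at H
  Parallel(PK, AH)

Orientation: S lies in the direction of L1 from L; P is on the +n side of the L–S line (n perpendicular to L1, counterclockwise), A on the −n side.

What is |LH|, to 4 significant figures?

30.11

The slot axis is L1's direction at -64.0°, so u = (cos -64.0°, sin -64.0°) = (0.4384, -0.8988) and n = (−sin -64.0°, cos -64.0°) = (0.8988, 0.4384). L is at the origin and S lies 28.4 along u from L, so S = 28.4·u = (12.45, -25.53). Tangency of A1 to both parallel lines with radius 10.0 puts P and A at L ± 10.0·n: P = (8.988, 4.384), A = (-8.988, -4.384). Equal radii place K and H the same way about S: K = S + 10.0·n = (21.44, -21.14), H = S − 10.0·n = (3.462, -29.91). Then |LH| = |H − L| = 30.11.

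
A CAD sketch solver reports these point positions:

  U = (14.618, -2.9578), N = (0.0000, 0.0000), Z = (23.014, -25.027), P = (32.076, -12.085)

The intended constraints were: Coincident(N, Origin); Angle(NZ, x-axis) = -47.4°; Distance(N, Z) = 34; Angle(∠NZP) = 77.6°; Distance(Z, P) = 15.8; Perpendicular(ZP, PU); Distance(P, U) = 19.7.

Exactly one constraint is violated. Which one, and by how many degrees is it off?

Perpendicular(ZP, PU) — off by 7.40°.

N = (0.00, 0.00) ✓; NZ at -47.40° ✓; |NZ| = 34.00 ✓; ∠NZP = 77.60° ✓; |ZP| = 15.80 ✓; ∠(ZP, PU) = 97.40° ✗; |PU| = 19.70 ✓.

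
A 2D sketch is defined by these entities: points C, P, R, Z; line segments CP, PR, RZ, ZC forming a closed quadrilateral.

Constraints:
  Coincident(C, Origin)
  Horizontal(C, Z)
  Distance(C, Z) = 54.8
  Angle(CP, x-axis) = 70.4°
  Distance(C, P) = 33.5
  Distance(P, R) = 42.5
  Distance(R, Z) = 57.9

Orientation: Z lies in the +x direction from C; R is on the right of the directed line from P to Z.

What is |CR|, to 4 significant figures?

9.016

Checks: |PR| = 42.50 ✓; |RZ| = 57.90 ✓.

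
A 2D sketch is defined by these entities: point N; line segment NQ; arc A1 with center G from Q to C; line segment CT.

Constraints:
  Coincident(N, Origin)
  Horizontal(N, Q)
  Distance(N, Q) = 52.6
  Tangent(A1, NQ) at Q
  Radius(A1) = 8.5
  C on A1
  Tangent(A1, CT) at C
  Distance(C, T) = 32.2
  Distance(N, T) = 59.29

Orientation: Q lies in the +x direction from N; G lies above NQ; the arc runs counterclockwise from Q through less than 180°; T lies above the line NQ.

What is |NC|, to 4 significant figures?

61.26

Checks: N = (0.00, 0.00) ✓; ∠(GQ, QN) = 90.00° ✓; |GC| = 8.500 ✓; ∠(GC, CT) = 90.00° ✓; |CT| = 32.20 ✓; |NT| = 59.29 ✓.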